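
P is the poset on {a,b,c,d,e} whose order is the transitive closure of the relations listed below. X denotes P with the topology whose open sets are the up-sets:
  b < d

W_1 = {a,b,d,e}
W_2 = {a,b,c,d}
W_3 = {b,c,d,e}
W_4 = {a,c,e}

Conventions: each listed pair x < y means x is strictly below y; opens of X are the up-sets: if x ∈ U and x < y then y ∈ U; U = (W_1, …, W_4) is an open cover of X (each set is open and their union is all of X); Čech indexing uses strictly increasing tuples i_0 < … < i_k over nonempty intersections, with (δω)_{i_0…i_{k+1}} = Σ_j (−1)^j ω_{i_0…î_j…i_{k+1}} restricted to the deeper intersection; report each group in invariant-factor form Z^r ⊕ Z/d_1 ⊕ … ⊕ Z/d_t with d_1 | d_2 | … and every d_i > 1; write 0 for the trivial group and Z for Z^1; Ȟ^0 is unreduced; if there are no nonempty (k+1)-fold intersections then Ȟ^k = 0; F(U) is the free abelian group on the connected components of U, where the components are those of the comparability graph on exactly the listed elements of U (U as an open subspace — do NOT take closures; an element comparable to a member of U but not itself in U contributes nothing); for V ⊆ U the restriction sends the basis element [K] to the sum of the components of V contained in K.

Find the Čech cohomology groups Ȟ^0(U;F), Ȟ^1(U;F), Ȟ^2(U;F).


cover nerve:
  W12={a,b,d} W13={b,d,e} W14={a,e} W23={b,c,d} W24={a,c} W34={c,e}
  W123={b,d} W124={a} W134={e} W234={c}
components per intersection:
  W1: {a} {b,d} {e}
  W2: {a} {b,d} {c}
  W3: {b,d} {c} {e}
  W4: {a} {c} {e}
  W12: {a} {b,d}
  W13: {b,d} {e}
  W14: {a} {e}
  W23: {b,d} {c}
  W24: {a} {c}
  W34: {c} {e}
  W123: {b,d}
  W124: {a}
  W134: {e}
  W234: {c}
C dims 12,12,4; δ0: rk 8, SNF 1^8; δ1: rk 4, SNF 1^4
Ȟ^0: (12−8)−0=4 ⇒ Z^4
Ȟ^1: (12−4)−8=0 ⇒ 0
Ȟ^2: (4−0)−4=0 ⇒ 0

Ȟ^0 ≅ Z^4; Ȟ^1 ≅ 0; Ȟ^2 ≅ 0


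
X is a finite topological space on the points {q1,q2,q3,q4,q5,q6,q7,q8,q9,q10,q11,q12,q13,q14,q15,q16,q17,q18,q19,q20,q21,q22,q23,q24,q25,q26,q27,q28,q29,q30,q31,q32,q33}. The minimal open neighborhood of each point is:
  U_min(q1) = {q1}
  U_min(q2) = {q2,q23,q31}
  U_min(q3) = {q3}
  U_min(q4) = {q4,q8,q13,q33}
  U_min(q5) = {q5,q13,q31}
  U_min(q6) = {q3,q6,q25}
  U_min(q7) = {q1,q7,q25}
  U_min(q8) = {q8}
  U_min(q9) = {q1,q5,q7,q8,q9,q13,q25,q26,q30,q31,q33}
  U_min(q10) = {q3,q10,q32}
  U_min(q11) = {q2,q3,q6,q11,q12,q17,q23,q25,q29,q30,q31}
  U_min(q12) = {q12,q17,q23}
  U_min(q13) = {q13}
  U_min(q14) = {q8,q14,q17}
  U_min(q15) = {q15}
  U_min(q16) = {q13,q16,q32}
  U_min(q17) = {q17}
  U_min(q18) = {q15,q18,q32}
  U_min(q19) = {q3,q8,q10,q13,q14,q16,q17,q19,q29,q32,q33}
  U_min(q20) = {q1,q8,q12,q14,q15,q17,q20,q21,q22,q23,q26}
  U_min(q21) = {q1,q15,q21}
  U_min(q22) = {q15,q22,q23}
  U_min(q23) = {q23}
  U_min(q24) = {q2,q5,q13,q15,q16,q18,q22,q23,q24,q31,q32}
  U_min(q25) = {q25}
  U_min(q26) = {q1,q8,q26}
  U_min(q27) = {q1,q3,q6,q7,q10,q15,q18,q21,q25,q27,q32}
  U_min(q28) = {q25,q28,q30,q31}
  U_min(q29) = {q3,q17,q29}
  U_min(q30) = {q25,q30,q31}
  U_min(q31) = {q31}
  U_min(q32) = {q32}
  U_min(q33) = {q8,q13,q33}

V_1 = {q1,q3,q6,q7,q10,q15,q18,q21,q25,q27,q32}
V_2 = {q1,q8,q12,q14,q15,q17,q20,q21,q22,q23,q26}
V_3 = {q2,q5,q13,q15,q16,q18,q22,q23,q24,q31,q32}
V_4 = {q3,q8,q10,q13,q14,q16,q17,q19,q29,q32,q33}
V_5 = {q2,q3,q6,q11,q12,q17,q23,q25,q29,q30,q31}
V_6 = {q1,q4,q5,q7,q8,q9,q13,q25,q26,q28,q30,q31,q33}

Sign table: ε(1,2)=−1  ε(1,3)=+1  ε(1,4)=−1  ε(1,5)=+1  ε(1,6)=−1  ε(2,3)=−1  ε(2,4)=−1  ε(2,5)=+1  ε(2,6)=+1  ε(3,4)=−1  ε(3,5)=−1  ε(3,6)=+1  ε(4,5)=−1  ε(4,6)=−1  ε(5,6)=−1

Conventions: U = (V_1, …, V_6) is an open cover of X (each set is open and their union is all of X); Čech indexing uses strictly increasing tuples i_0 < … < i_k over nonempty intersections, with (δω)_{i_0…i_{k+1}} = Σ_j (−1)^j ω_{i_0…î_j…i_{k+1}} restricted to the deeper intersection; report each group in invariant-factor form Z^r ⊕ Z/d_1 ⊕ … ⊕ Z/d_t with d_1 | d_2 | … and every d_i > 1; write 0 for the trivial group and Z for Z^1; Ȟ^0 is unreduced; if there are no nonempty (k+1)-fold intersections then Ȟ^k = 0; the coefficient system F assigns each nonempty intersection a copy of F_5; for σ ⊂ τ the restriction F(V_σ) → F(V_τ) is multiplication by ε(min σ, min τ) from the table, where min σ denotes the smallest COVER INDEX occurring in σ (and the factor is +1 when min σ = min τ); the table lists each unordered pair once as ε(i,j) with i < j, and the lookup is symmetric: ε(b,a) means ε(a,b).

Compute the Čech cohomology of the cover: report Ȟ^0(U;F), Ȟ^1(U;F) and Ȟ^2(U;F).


Ȟ^0 = 0, Ȟ^1 = 0 and Ȟ^2 = Z/5

nerve of the cover:
  V12={q1,q15,q21} V13={q15,q18,q32} V14={q3,q10,q32} V15={q3,q6,q25} V16={q1,q7,q25} V23={q15,q22,q23} V24={q8,q14,q17} V25={q12,q17,q23} V26={q1,q8,q26} V34={q13,q16,q32} V35={q2,q23,q31} V36={q5,q13,q31} V45={q3,q17,q29} V46={q8,q13,q33} V56={q25,q30,q31}
  V123={q15} V126={q1} V134={q32} V145={q3} V156={q25} V235={q23} V245={q17} V246={q8} V346={q13} V356={q31}
C dims 6,15,10; δ0: rk_F5 6; δ1: rk_F5 9
Ȟ^0 = (6 − 6) − 0 = 0, so Ȟ^0 ≅ 0
Ȟ^1 = (15 − 9) − 6 = 0, so Ȟ^1 ≅ 0
Ȟ^2 = (10 − 0) − 9 = 1, so Ȟ^2 ≅ Z/5


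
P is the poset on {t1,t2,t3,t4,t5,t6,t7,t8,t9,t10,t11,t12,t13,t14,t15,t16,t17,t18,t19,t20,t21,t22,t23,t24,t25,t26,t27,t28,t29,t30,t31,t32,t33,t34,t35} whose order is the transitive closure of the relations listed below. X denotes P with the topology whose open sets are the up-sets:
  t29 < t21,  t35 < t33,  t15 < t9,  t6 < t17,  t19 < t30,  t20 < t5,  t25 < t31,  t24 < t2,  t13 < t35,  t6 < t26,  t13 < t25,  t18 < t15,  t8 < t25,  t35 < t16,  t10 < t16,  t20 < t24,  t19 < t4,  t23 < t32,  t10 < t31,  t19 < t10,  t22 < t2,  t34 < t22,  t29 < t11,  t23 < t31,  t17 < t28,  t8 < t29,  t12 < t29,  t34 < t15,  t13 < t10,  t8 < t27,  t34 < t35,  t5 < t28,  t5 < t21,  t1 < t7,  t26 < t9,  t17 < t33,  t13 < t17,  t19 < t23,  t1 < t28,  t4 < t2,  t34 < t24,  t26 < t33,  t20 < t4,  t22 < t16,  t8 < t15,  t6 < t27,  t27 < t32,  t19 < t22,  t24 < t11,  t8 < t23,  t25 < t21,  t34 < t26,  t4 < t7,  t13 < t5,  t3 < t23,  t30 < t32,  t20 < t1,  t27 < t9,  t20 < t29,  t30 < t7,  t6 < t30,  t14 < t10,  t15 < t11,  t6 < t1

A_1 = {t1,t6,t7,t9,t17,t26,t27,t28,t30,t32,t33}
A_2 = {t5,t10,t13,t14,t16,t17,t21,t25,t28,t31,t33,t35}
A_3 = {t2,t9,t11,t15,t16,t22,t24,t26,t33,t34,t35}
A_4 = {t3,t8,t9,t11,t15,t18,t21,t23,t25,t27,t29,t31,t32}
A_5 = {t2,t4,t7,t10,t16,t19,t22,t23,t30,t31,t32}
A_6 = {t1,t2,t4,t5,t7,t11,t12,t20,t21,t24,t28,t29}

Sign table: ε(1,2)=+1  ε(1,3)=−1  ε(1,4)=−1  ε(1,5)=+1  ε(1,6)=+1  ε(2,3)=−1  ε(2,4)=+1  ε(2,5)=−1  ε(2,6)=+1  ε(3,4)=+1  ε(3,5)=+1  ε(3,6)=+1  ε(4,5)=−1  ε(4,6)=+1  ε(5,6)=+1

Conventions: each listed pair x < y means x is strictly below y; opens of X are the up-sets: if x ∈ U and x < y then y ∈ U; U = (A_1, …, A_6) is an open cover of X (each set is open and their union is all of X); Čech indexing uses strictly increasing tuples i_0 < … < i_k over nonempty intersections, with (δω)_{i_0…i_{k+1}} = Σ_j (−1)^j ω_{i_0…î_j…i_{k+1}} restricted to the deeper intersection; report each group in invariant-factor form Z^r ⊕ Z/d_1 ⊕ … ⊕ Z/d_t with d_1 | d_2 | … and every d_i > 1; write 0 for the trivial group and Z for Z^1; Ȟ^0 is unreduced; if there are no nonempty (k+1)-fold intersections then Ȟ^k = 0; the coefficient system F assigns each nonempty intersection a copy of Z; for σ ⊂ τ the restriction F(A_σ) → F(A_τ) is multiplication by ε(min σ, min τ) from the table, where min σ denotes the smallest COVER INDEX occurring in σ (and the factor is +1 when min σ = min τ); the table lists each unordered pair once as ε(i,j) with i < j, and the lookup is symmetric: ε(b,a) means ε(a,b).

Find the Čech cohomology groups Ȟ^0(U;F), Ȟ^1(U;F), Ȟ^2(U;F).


nonempty intersections:
  A12={t17,t28,t33} A13={t9,t26,t33} A14={t9,t27,t32} A15={t7,t30,t32} A16={t1,t7,t28} A23={t16,t33,t35} A24={t21,t25,t31} A25={t10,t16,t31} A26={t5,t21,t28} A34={t9,t11,t15} A35={t2,t16,t22} A36={t2,t11,t24} A45={t23,t31,t32} A46={t11,t21,t29} A56={t2,t4,t7}
  A123={t33} A126={t28} A134={t9} A145={t32} A156={t7} A235={t16} A245={t31} A246={t21} A346={t11} A356={t2}
C dims 6,15,10; δ0: rk 6, SNF 1^5·2; δ1: rk 9, SNF 1^9
Ȟ^0: (6−6)−0=0 ⇒ 0
Ȟ^1: (15−9)−6=0 plus torsion [2] ⇒ Z/2
Ȟ^2: (10−0)−9=1 ⇒ Z

Ȟ^0 ≅ 0, Ȟ^1 ≅ Z/2, Ȟ^2 ≅ Z


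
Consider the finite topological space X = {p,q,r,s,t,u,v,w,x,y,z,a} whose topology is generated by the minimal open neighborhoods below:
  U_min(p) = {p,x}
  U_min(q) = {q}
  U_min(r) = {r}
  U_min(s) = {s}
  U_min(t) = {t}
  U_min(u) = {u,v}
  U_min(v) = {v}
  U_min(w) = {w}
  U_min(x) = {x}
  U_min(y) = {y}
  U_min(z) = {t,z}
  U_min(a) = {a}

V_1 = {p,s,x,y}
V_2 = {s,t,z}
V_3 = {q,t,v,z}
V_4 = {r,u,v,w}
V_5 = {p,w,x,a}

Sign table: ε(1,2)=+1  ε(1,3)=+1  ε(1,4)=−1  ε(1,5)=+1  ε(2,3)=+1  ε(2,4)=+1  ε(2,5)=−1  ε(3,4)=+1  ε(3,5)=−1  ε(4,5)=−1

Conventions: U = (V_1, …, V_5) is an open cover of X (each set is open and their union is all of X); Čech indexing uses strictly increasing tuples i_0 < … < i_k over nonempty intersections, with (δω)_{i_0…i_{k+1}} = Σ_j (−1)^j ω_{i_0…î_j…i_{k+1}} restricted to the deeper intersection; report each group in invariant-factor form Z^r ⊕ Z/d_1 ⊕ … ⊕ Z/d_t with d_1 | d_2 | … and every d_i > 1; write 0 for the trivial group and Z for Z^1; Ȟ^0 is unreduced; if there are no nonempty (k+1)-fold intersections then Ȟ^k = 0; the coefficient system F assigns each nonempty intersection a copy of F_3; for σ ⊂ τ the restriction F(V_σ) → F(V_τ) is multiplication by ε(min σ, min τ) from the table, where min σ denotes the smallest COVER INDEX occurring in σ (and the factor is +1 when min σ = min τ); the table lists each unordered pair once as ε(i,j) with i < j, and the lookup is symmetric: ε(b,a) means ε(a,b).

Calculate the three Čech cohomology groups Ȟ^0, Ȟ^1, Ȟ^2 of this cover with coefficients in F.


Ȟ^0 ≅ 0; Ȟ^1 ≅ 0; Ȟ^2 ≅ 0

nonempty intersections:
  V12={s} V15={p,x} V23={t,z} V34={v} V45={w}
C dims 5,5; δ0: rk_F3 5
Ȟ^0: (5−5)−0=0 ⇒ 0
Ȟ^1: (5−0)−5=0 ⇒ 0
Ȟ^2: (0−0)−0=0 ⇒ 0


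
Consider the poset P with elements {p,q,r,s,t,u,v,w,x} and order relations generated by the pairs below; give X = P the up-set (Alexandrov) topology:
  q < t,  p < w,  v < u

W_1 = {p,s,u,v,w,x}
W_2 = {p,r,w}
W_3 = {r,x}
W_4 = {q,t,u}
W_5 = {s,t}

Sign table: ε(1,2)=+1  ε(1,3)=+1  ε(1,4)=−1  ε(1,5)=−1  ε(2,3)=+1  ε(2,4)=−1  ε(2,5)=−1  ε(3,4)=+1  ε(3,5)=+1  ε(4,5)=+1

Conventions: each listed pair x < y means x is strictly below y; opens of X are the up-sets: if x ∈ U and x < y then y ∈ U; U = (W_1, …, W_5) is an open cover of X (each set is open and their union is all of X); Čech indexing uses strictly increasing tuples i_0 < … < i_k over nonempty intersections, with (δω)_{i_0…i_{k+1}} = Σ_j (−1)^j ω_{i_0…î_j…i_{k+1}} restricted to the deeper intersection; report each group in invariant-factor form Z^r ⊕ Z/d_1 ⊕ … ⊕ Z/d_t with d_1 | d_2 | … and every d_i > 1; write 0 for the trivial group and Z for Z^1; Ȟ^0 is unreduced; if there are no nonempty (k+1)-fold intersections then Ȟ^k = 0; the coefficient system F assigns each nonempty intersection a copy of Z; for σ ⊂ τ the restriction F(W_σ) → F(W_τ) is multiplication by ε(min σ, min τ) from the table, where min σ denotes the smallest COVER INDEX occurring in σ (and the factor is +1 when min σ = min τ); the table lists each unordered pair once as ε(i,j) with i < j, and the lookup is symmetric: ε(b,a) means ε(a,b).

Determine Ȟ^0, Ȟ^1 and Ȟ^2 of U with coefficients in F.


nonempty intersections:
  W12={p,w} W13={x} W14={u} W15={s} W23={r} W45={t}
C dims 5,6; δ0: rk 4, SNF 1^4
Ȟ^0: (5−4)−0=1 ⇒ Z
Ȟ^1: (6−0)−4=2 ⇒ Z^2
Ȟ^2: (0−0)−0=0 ⇒ 0

Ȟ^0 = Z,  Ȟ^1 = Z^2,  Ȟ^2 = 0


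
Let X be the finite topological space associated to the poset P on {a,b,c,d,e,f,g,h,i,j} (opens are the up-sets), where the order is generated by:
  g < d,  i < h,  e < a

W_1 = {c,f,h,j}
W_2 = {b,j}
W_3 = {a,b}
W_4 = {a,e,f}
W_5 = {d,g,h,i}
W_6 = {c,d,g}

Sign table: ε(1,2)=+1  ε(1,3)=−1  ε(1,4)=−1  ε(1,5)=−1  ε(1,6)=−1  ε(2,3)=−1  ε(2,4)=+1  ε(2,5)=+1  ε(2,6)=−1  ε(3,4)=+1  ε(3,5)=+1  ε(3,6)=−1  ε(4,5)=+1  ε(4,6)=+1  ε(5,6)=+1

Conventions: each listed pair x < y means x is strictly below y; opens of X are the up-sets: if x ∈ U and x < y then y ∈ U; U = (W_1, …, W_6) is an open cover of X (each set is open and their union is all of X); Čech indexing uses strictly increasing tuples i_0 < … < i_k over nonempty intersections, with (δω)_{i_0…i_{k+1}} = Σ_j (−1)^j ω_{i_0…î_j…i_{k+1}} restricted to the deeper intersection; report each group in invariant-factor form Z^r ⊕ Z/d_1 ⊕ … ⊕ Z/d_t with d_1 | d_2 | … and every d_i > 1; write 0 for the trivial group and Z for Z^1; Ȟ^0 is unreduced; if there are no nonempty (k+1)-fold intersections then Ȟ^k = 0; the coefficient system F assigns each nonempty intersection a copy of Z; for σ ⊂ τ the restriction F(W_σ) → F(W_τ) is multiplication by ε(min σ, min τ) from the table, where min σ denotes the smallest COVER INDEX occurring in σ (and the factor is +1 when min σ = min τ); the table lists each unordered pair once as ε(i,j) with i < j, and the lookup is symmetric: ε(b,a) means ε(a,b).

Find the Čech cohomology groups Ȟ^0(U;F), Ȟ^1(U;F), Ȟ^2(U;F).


Ȟ^0 = Z, Ȟ^1 = Z^2 and Ȟ^2 = 0

intersection data:
  W12={j} W14={f} W15={h} W16={c} W23={b} W34={a} W56={d,g}
C dims 6,7; δ0: rk 5, SNF 1^5
Ȟ^0 = (6 − 5) − 0 = 1, so Ȟ^0 ≅ Z
Ȟ^1 = (7 − 0) − 5 = 2, so Ȟ^1 ≅ Z^2
Ȟ^2 = (0 − 0) − 0 = 0, so Ȟ^2 ≅ 0


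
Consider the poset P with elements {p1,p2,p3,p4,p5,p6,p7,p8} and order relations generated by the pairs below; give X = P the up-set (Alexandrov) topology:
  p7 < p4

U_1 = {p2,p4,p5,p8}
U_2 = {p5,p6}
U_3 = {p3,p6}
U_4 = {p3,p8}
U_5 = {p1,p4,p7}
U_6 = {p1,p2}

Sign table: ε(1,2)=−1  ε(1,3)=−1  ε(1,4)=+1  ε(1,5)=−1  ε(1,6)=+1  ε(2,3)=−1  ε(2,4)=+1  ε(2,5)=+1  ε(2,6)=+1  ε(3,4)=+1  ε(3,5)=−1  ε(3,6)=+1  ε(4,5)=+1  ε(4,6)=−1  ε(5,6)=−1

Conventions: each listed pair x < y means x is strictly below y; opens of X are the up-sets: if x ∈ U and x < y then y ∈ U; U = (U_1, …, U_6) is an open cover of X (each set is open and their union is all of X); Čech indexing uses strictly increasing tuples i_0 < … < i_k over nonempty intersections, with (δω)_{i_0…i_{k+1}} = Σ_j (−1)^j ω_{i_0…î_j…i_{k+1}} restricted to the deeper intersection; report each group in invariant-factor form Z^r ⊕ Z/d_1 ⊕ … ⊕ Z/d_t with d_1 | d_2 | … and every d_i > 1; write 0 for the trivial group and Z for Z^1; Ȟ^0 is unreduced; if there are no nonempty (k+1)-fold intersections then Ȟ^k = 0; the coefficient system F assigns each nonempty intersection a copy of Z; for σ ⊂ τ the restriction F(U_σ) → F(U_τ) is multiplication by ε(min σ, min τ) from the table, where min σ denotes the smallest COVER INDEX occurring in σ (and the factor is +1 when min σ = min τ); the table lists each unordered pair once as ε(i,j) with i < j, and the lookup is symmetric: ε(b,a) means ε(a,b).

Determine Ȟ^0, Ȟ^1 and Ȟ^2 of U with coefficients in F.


Ȟ^0 ≅ Z, Ȟ^1 ≅ Z^2, Ȟ^2 ≅ 0

nerve of the cover:
  U12={p5} U14={p8} U15={p4} U16={p2} U23={p6} U34={p3} U56={p1}
C dims 6,7; δ0: rk 5, SNF 1^5
Ȟ^0 = (6 − 5) − 0 = 1, so Ȟ^0 ≅ Z
Ȟ^1 = (7 − 0) − 5 = 2, so Ȟ^1 ≅ Z^2
Ȟ^2 = (0 − 0) − 0 = 0, so Ȟ^2 ≅ 0


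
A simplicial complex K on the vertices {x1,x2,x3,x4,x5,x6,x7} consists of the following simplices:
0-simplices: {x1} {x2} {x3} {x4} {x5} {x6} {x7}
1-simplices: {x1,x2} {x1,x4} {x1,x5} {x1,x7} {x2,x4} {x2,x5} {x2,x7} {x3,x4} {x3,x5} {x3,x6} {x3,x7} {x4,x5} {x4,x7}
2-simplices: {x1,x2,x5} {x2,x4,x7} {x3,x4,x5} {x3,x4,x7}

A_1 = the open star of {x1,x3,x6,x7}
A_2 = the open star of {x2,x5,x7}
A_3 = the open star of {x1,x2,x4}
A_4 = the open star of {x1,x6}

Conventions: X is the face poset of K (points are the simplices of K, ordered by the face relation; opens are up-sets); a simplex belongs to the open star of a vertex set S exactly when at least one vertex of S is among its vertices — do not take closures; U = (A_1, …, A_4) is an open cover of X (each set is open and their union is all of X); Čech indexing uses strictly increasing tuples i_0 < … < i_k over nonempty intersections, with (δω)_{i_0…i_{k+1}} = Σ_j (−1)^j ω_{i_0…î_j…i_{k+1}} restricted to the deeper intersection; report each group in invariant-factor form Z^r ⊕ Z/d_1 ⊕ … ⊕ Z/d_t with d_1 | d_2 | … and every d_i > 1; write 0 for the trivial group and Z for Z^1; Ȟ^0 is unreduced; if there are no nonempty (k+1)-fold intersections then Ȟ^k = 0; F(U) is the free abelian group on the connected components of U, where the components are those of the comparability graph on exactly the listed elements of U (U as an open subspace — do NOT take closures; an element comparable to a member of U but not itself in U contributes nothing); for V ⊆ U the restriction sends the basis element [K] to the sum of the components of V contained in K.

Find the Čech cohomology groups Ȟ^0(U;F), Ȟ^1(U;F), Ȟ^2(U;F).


Ȟ^0(U;F) ≅ Z, Ȟ^1(U;F) ≅ Z^2, Ȟ^2(U;F) ≅ 0

nonempty overlaps:
  A1={{x1},{x3},{x6},{x7},{x1,x2},{x1,x4},{x1,x5},{x1,x7},{x2,x7},{x3,x4},{x3,x5},{x3,x6},{x3,x7},{x4,x7},{x1,x2,x5},{x2,x4,x7},{x3,x4,x5},{x3,x4,x7}} A2={{x2},{x5},{x7},{x1,x2},{x1,x5},{x1,x7},{x2,x4},{x2,x5},{x2,x7},{x3,x5},{x3,x7},{x4,x5},{x4,x7},{x1,x2,x5},{x2,x4,x7},{x3,x4,x5},{x3,x4,x7}} A3={{x1},{x2},{x4},{x1,x2},{x1,x4},{x1,x5},{x1,x7},{x2,x4},{x2,x5},{x2,x7},{x3,x4},{x4,x5},{x4,x7},{x1,x2,x5},{x2,x4,x7},{x3,x4,x5},{x3,x4,x7}} A4={{x1},{x6},{x1,x2},{x1,x4},{x1,x5},{x1,x7},{x3,x6},{x1,x2,x5}}
  A12={{x7},{x1,x2},{x1,x5},{x1,x7},{x2,x7},{x3,x5},{x3,x7},{x4,x7},{x1,x2,x5},{x2,x4,x7},{x3,x4,x5},{x3,x4,x7}} A13={{x1},{x1,x2},{x1,x4},{x1,x5},{x1,x7},{x2,x7},{x3,x4},{x4,x7},{x1,x2,x5},{x2,x4,x7},{x3,x4,x5},{x3,x4,x7}} A14={{x1},{x6},{x1,x2},{x1,x4},{x1,x5},{x1,x7},{x3,x6},{x1,x2,x5}} A23={{x2},{x1,x2},{x1,x5},{x1,x7},{x2,x4},{x2,x5},{x2,x7},{x4,x5},{x4,x7},{x1,x2,x5},{x2,x4,x7},{x3,x4,x5},{x3,x4,x7}} A24={{x1,x2},{x1,x5},{x1,x7},{x1,x2,x5}} A34={{x1},{x1,x2},{x1,x4},{x1,x5},{x1,x7},{x1,x2,x5}}
  A123={{x1,x2},{x1,x5},{x1,x7},{x2,x7},{x4,x7},{x1,x2,x5},{x2,x4,x7},{x3,x4,x5},{x3,x4,x7}} A124={{x1,x2},{x1,x5},{x1,x7},{x1,x2,x5}} A134={{x1},{x1,x2},{x1,x4},{x1,x5},{x1,x7},{x1,x2,x5}} A234={{x1,x2},{x1,x5},{x1,x7},{x1,x2,x5}}
  A1234={{x1,x2},{x1,x5},{x1,x7},{x1,x2,x5}}
components per intersection:
  A1: {{x1},{x3},{x6},{x7},{x1,x2},{x1,x4},{x1,x5},{x1,x7},{x2,x7},{x3,x4},{x3,x5},{x3,x6},{x3,x7},{x4,x7},{x1,x2,x5},{x2,x4,x7},{x3,x4,x5},{x3,x4,x7}}
  A2: {{x2},{x5},{x7},{x1,x2},{x1,x5},{x1,x7},{x2,x4},{x2,x5},{x2,x7},{x3,x5},{x3,x7},{x4,x5},{x4,x7},{x1,x2,x5},{x2,x4,x7},{x3,x4,x5},{x3,x4,x7}}
  A3: {{x1},{x2},{x4},{x1,x2},{x1,x4},{x1,x5},{x1,x7},{x2,x4},{x2,x5},{x2,x7},{x3,x4},{x4,x5},{x4,x7},{x1,x2,x5},{x2,x4,x7},{x3,x4,x5},{x3,x4,x7}}
  A4: {{x1},{x1,x2},{x1,x4},{x1,x5},{x1,x7},{x1,x2,x5}} {{x6},{x3,x6}}
  A12: {{x7},{x1,x7},{x2,x7},{x3,x7},{x4,x7},{x2,x4,x7},{x3,x4,x7}} {{x1,x2},{x1,x5},{x1,x2,x5}} {{x3,x5},{x3,x4,x5}}
  A13: {{x1},{x1,x2},{x1,x4},{x1,x5},{x1,x7},{x1,x2,x5}} {{x2,x7},{x3,x4},{x4,x7},{x2,x4,x7},{x3,x4,x5},{x3,x4,x7}}
  A14: {{x1},{x1,x2},{x1,x4},{x1,x5},{x1,x7},{x1,x2,x5}} {{x6},{x3,x6}}
  A23: {{x2},{x1,x2},{x1,x5},{x2,x4},{x2,x5},{x2,x7},{x4,x7},{x1,x2,x5},{x2,x4,x7},{x3,x4,x7}} {{x1,x7}} {{x4,x5},{x3,x4,x5}}
  A24: {{x1,x2},{x1,x5},{x1,x2,x5}} {{x1,x7}}
  A34: {{x1},{x1,x2},{x1,x4},{x1,x5},{x1,x7},{x1,x2,x5}}
  A123: {{x1,x2},{x1,x5},{x1,x2,x5}} {{x1,x7}} {{x2,x7},{x4,x7},{x2,x4,x7},{x3,x4,x7}} {{x3,x4,x5}}
  A124: {{x1,x2},{x1,x5},{x1,x2,x5}} {{x1,x7}}
  A134: {{x1},{x1,x2},{x1,x4},{x1,x5},{x1,x7},{x1,x2,x5}}
  A234: {{x1,x2},{x1,x5},{x1,x2,x5}} {{x1,x7}}
  A1234: {{x1,x2},{x1,x5},{x1,x2,x5}} {{x1,x7}}
C dims 5,13,9,2; δ0: rk 4, SNF 1^4; δ1: rk 7, SNF 1^7; δ2: rk 2, SNF 1^2
degree 0: 5−4−0 = 1 → Ȟ^0 ≅ Z
degree 1: 13−7−4 = 2 → Ȟ^1 ≅ Z^2
degree 2: 9−2−7 = 0 → Ȟ^2 ≅ 0


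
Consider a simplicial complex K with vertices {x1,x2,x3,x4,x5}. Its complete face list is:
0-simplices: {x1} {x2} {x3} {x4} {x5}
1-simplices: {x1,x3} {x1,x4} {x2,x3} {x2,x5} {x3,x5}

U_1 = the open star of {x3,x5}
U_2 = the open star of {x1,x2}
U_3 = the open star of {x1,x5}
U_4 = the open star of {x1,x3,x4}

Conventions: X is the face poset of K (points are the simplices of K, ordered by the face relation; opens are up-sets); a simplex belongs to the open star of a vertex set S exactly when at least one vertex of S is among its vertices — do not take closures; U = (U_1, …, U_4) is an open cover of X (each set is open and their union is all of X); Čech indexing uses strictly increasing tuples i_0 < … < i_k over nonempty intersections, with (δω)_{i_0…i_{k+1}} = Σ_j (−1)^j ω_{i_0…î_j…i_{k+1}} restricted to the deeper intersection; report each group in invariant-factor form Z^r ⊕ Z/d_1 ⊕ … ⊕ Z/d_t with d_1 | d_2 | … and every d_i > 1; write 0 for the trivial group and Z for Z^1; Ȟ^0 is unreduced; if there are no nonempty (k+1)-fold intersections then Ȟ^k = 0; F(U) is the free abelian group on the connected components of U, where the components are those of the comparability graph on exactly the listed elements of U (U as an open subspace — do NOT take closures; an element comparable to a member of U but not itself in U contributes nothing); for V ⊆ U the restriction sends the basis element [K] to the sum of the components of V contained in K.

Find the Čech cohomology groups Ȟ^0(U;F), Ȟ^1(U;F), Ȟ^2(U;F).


nerve of the cover:
  U1={{x3},{x5},{x1,x3},{x2,x3},{x2,x5},{x3,x5}} U2={{x1},{x2},{x1,x3},{x1,x4},{x2,x3},{x2,x5}} U3={{x1},{x5},{x1,x3},{x1,x4},{x2,x5},{x3,x5}} U4={{x1},{x3},{x4},{x1,x3},{x1,x4},{x2,x3},{x3,x5}}
  U12={{x1,x3},{x2,x3},{x2,x5}} U13={{x5},{x1,x3},{x2,x5},{x3,x5}} U14={{x3},{x1,x3},{x2,x3},{x3,x5}} U23={{x1},{x1,x3},{x1,x4},{x2,x5}} U24={{x1},{x1,x3},{x1,x4},{x2,x3}} U34={{x1},{x1,x3},{x1,x4},{x3,x5}}
  U123={{x1,x3},{x2,x5}} U124={{x1,x3},{x2,x3}} U134={{x1,x3},{x3,x5}} U234={{x1},{x1,x3},{x1,x4}}
  U1234={{x1,x3}}
components per intersection:
  U1: {{x3},{x5},{x1,x3},{x2,x3},{x2,x5},{x3,x5}}
  U2: {{x1},{x1,x3},{x1,x4}} {{x2},{x2,x3},{x2,x5}}
  U3: {{x1},{x1,x3},{x1,x4}} {{x5},{x2,x5},{x3,x5}}
  U4: {{x1},{x3},{x4},{x1,x3},{x1,x4},{x2,x3},{x3,x5}}
  U12: {{x1,x3}} {{x2,x3}} {{x2,x5}}
  U13: {{x5},{x2,x5},{x3,x5}} {{x1,x3}}
  U14: {{x3},{x1,x3},{x2,x3},{x3,x5}}
  U23: {{x1},{x1,x3},{x1,x4}} {{x2,x5}}
  U24: {{x1},{x1,x3},{x1,x4}} {{x2,x3}}
  U34: {{x1},{x1,x3},{x1,x4}} {{x3,x5}}
  U123: {{x1,x3}} {{x2,x5}}
  U124: {{x1,x3}} {{x2,x3}}
  U134: {{x1,x3}} {{x3,x5}}
  U234: {{x1},{x1,x3},{x1,x4}}
  U1234: {{x1,x3}}
C dims 6,12,7,1; δ0: rk 5, SNF 1^5; δ1: rk 6, SNF 1^6; δ2: rk 1, SNF 1^1
Ȟ^0 = (6 − 5) − 0 = 1, so Ȟ^0 ≅ Z
Ȟ^1 = (12 − 6) − 5 = 1, so Ȟ^1 ≅ Z
Ȟ^2 = (7 − 1) − 6 = 0, so Ȟ^2 ≅ 0

Ȟ^0(U;F) ≅ Z, Ȟ^1(U;F) ≅ Z and Ȟ^2(U;F) ≅ 0


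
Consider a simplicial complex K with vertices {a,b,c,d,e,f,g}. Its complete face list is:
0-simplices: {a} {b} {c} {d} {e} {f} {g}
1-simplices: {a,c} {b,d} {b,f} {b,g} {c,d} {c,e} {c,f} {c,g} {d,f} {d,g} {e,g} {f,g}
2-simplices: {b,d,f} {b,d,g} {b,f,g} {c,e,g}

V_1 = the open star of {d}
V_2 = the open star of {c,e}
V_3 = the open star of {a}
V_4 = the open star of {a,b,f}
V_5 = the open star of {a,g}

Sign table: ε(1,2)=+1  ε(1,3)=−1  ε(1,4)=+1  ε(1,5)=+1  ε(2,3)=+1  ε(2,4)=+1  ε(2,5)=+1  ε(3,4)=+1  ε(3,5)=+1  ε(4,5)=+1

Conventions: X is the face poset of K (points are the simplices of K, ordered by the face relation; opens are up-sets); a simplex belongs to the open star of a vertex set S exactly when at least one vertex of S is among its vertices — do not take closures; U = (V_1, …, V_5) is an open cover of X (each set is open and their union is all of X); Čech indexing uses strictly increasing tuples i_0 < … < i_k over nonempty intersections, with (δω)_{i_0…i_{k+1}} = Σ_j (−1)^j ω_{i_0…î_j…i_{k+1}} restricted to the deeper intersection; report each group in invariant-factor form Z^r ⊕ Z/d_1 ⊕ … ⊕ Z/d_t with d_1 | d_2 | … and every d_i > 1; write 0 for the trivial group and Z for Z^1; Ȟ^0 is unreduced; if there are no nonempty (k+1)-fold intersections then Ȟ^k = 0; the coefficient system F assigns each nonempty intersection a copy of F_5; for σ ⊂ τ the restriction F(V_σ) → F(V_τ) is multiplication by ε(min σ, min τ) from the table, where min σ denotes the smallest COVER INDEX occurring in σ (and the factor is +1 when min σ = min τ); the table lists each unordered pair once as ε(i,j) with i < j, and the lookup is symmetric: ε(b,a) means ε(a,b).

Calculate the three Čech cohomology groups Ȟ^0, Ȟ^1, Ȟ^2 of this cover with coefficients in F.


nonempty intersections:
  V1={{d},{b,d},{c,d},{d,f},{d,g},{b,d,f},{b,d,g}} V2={{c},{e},{a,c},{c,d},{c,e},{c,f},{c,g},{e,g},{c,e,g}} V3={{a},{a,c}} V4={{a},{b},{f},{a,c},{b,d},{b,f},{b,g},{c,f},{d,f},{f,g},{b,d,f},{b,d,g},{b,f,g}} V5={{a},{g},{a,c},{b,g},{c,g},{d,g},{e,g},{f,g},{b,d,g},{b,f,g},{c,e,g}}
  V12={{c,d}} V14={{b,d},{d,f},{b,d,f},{b,d,g}} V15={{d,g},{b,d,g}} V23={{a,c}} V24={{a,c},{c,f}} V25={{a,c},{c,g},{e,g},{c,e,g}} V34={{a},{a,c}} V35={{a},{a,c}} V45={{a},{a,c},{b,g},{f,g},{b,d,g},{b,f,g}}
  V145={{b,d,g}} V234={{a,c}} V235={{a,c}} V245={{a,c}} V345={{a},{a,c}}
  V2345={{a,c}}
C dims 5,9,5,1; δ0: rk_F5 4; δ1: rk_F5 4; δ2: rk_F5 1
Ȟ^0: (5−4)−0=1 ⇒ Z/5
Ȟ^1: (9−4)−4=1 ⇒ Z/5
Ȟ^2: (5−1)−4=0 ⇒ 0

Ȟ^0 = Z/5,  Ȟ^1 = Z/5,  Ȟ^2 = 0


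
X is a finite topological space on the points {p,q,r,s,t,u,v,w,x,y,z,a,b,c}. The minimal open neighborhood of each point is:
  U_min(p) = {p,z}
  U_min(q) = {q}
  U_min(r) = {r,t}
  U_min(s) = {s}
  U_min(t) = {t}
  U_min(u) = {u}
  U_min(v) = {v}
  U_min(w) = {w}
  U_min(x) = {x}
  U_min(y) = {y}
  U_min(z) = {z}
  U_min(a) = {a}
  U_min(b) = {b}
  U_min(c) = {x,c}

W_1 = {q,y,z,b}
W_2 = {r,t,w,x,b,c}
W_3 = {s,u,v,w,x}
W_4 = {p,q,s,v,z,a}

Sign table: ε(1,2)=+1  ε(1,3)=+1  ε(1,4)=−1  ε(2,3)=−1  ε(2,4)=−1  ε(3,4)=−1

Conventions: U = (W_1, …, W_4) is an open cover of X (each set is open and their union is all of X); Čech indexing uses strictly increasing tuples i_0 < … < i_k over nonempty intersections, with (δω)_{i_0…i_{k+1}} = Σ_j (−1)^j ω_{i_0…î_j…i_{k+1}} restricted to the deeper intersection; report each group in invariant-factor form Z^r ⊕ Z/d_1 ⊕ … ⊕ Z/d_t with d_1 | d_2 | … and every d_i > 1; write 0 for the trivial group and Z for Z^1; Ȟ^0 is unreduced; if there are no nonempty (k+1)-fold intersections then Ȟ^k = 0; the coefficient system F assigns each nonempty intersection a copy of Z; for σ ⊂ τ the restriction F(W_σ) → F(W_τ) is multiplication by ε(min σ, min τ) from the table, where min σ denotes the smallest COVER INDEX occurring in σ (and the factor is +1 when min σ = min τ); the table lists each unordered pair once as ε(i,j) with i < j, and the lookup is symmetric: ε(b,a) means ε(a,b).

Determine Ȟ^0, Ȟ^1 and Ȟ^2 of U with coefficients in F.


nonempty overlaps:
  W12={b} W14={q,z} W23={w,x} W34={s,v}
C dims 4,4; δ0: rk 4, SNF 1^3·2
degree 0: 4−4−0 = 0 → Ȟ^0 ≅ 0
degree 1: 4−0−4 = 0 plus torsion [2] → Ȟ^1 ≅ Z/2
degree 2: 0−0−0 = 0 → Ȟ^2 ≅ 0

Ȟ^0 ≅ 0, Ȟ^1 ≅ Z/2, Ȟ^2 ≅ 0


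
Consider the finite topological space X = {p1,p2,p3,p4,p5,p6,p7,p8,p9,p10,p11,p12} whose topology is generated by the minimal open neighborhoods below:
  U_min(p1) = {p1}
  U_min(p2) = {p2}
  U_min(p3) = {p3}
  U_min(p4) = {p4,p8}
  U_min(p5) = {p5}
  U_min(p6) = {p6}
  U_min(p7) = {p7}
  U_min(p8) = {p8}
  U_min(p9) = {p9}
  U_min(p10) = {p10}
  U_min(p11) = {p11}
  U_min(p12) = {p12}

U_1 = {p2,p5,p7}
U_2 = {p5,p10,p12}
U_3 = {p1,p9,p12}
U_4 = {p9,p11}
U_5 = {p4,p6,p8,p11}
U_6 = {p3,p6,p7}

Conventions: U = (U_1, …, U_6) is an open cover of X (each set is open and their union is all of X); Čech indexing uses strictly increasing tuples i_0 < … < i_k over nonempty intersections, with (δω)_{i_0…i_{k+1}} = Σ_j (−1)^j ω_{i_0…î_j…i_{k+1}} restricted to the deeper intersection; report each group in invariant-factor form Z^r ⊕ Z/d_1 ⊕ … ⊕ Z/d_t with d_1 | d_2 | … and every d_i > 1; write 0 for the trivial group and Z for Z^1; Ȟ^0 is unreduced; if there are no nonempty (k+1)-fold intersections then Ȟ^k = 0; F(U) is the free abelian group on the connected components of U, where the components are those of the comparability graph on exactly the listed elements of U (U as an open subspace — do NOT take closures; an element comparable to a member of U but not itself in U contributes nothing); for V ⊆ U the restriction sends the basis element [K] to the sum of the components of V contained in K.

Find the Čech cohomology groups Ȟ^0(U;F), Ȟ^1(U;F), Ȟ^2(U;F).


Ȟ^0 ≅ Z^11,  Ȟ^1 ≅ 0,  Ȟ^2 ≅ 0

cover nerve:
  U12={p5} U16={p7} U23={p12} U34={p9} U45={p11} U56={p6}
components per intersection:
  U1: {p2} {p5} {p7}
  U2: {p5} {p10} {p12}
  U3: {p1} {p9} {p12}
  U4: {p9} {p11}
  U5: {p4,p8} {p6} {p11}
  U6: {p3} {p6} {p7}
  U12: {p5}
  U16: {p7}
  U23: {p12}
  U34: {p9}
  U45: {p11}
  U56: {p6}
C dims 17,6; δ0: rk 6, SNF 1^6
Ȟ^0: (17−6)−0=11 ⇒ Z^11
Ȟ^1: (6−0)−6=0 ⇒ 0
Ȟ^2: (0−0)−0=0 ⇒ 0


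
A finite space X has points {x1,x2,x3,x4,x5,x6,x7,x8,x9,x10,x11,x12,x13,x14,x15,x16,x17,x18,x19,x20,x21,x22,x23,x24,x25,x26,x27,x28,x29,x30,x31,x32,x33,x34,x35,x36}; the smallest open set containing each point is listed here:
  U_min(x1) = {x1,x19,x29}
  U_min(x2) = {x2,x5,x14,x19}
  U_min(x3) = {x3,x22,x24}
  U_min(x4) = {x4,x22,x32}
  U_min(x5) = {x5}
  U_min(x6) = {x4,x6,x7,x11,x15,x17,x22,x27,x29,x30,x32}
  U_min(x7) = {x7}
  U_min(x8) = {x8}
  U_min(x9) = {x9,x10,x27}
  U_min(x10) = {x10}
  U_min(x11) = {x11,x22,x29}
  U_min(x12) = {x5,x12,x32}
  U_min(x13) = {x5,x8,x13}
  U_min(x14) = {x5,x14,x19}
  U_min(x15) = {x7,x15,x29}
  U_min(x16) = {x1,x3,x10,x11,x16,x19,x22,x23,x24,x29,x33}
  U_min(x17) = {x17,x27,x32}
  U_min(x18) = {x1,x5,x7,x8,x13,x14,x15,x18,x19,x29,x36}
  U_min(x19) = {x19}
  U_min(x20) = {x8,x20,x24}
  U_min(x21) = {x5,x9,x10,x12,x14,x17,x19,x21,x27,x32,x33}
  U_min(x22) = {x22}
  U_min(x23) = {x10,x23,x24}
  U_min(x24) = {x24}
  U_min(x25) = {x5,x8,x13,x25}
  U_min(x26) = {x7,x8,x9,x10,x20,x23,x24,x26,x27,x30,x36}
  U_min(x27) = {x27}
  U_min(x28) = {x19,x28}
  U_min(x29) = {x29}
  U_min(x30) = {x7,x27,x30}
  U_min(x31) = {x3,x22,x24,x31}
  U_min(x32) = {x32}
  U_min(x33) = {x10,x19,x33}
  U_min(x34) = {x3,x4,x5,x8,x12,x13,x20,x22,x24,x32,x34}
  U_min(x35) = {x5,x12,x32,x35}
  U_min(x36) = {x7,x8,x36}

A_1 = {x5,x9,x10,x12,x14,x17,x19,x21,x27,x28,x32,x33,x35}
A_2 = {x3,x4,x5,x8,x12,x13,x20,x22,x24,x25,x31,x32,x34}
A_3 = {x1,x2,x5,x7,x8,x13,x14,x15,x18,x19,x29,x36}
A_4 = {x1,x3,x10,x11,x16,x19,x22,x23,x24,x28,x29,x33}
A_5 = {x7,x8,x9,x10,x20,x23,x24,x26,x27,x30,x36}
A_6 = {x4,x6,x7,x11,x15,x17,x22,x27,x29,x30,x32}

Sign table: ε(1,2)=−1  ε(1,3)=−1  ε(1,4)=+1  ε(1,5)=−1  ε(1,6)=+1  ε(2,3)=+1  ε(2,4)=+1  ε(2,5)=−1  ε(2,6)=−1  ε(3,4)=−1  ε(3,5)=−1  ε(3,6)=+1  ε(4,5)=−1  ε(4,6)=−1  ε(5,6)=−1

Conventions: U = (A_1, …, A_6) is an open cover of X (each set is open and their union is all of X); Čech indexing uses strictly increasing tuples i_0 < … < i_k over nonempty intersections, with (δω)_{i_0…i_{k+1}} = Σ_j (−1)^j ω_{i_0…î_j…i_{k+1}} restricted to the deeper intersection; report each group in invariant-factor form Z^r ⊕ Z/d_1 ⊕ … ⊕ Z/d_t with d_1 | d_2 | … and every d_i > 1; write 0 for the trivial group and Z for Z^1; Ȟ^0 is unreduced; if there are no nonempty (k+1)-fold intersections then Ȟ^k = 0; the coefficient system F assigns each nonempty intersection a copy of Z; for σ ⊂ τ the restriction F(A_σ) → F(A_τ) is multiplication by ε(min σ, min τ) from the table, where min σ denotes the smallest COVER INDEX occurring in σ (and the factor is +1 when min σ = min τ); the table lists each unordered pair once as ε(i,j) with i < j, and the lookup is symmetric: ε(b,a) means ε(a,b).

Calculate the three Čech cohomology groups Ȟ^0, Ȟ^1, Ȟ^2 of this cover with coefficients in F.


Ȟ^0(U;F) ≅ 0, Ȟ^1(U;F) ≅ Z/2 and Ȟ^2(U;F) ≅ Z

intersection data:
  A12={x5,x12,x32} A13={x5,x14,x19} A14={x10,x19,x28,x33} A15={x9,x10,x27} A16={x17,x27,x32} A23={x5,x8,x13} A24={x3,x22,x24} A25={x8,x20,x24} A26={x4,x22,x32} A34={x1,x19,x29} A35={x7,x8,x36} A36={x7,x15,x29} A45={x10,x23,x24} A46={x11,x22,x29} A56={x7,x27,x30}
  A123={x5} A126={x32} A134={x19} A145={x10} A156={x27} A235={x8} A245={x24} A246={x22} A346={x29} A356={x7}
C dims 6,15,10; δ0: rk 6, SNF 1^5·2; δ1: rk 9, SNF 1^9
Ȟ^0 = (6 − 6) − 0 = 0, so Ȟ^0 ≅ 0
Ȟ^1 = (15 − 9) − 6 = 0 plus torsion [2], so Ȟ^1 ≅ Z/2
Ȟ^2 = (10 − 0) − 9 = 1, so Ȟ^2 ≅ Z


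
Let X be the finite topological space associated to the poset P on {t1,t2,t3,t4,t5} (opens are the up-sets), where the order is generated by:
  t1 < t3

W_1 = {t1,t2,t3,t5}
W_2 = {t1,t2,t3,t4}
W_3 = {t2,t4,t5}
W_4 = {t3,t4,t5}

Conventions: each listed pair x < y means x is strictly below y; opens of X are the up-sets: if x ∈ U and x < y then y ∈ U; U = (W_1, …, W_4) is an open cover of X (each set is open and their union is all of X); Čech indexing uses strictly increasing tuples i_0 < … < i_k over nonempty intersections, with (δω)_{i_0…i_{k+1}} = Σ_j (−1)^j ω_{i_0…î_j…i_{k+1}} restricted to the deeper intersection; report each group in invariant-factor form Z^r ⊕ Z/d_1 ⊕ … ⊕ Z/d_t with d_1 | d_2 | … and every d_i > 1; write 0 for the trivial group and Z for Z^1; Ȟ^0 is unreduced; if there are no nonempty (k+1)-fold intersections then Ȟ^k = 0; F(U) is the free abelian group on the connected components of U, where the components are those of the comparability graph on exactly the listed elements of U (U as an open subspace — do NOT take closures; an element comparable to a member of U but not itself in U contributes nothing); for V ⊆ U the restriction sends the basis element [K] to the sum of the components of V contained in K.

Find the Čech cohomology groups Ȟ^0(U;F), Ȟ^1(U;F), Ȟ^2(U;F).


nonempty overlaps:
  W12={t1,t2,t3} W13={t2,t5} W14={t3,t5} W23={t2,t4} W24={t3,t4} W34={t4,t5}
  W123={t2} W124={t3} W134={t5} W234={t4}
components per intersection:
  W1: {t1,t3} {t2} {t5}
  W2: {t1,t3} {t2} {t4}
  W3: {t2} {t4} {t5}
  W4: {t3} {t4} {t5}
  W12: {t1,t3} {t2}
  W13: {t2} {t5}
  W14: {t3} {t5}
  W23: {t2} {t4}
  W24: {t3} {t4}
  W34: {t4} {t5}
  W123: {t2}
  W124: {t3}
  W134: {t5}
  W234: {t4}
C dims 12,12,4; δ0: rk 8, SNF 1^8; δ1: rk 4, SNF 1^4
degree 0: 12−8−0 = 4 → Ȟ^0 ≅ Z^4
degree 1: 12−4−8 = 0 → Ȟ^1 ≅ 0
degree 2: 4−0−4 = 0 → Ȟ^2 ≅ 0

Ȟ^0 = Z^4, Ȟ^1 = 0, Ȟ^2 = 0


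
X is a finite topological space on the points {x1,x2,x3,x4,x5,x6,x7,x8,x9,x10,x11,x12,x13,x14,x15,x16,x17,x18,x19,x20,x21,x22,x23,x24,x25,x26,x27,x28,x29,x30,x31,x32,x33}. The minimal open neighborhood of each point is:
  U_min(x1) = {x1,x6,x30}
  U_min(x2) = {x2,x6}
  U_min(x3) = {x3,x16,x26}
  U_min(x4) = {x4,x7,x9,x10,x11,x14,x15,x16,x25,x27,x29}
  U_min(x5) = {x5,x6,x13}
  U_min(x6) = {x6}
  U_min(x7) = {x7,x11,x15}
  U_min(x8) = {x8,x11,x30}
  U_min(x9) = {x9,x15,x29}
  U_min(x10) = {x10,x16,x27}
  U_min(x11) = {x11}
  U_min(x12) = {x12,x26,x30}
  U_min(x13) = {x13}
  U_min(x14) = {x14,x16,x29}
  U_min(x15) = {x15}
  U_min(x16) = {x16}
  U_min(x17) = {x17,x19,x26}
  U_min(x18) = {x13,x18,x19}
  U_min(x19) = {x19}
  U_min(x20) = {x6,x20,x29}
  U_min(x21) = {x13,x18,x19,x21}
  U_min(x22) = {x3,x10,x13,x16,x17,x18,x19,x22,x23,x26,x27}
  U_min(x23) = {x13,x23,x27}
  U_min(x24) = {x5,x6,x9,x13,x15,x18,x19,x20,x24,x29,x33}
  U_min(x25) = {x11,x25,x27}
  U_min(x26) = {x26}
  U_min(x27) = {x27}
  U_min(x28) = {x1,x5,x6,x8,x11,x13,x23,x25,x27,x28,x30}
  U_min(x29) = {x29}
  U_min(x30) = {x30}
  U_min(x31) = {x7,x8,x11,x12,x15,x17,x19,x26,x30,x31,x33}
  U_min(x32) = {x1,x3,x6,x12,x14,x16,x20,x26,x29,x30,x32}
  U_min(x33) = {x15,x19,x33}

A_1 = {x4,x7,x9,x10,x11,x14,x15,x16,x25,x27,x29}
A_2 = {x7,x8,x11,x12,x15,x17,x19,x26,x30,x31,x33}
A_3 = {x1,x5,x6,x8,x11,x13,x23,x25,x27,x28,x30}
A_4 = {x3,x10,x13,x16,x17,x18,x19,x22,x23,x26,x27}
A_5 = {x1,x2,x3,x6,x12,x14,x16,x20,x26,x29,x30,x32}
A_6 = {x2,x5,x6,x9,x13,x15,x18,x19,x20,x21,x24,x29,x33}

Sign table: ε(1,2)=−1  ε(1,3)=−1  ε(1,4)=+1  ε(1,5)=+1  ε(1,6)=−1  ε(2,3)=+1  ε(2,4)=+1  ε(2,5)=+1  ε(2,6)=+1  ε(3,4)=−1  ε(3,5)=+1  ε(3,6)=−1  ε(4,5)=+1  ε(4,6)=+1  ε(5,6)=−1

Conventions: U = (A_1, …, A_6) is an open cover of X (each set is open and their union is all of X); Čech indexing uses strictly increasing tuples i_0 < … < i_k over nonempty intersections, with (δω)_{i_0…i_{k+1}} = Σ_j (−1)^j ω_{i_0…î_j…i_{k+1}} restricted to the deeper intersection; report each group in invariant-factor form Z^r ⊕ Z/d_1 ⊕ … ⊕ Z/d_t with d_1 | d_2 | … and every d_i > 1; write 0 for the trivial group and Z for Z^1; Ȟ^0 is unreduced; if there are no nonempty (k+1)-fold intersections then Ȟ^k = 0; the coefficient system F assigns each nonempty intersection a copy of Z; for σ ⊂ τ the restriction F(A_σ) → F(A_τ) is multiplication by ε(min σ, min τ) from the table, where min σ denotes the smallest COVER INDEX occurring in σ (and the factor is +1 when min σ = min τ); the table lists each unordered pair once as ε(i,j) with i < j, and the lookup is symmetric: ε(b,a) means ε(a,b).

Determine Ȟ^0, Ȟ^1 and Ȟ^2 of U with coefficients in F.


nerve simplices:
  A12={x7,x11,x15} A13={x11,x25,x27} A14={x10,x16,x27} A15={x14,x16,x29} A16={x9,x15,x29} A23={x8,x11,x30} A24={x17,x19,x26} A25={x12,x26,x30} A26={x15,x19,x33} A34={x13,x23,x27} A35={x1,x6,x30} A36={x5,x6,x13} A45={x3,x16,x26} A46={x13,x18,x19} A56={x2,x6,x20,x29}
  A123={x11} A126={x15} A134={x27} A145={x16} A156={x29} A235={x30} A245={x26} A246={x19} A346={x13} A356={x6}
C dims 6,15,10; δ0: rk 6, SNF 1^5·2; δ1: rk 9, SNF 1^9
degree 0: 6−6−0 = 0 → Ȟ^0 ≅ 0
degree 1: 15−9−6 = 0 plus torsion [2] → Ȟ^1 ≅ Z/2
degree 2: 10−0−9 = 1 → Ȟ^2 ≅ Z

Ȟ^0 ≅ 0,  Ȟ^1 ≅ Z/2,  Ȟ^2 ≅ Z


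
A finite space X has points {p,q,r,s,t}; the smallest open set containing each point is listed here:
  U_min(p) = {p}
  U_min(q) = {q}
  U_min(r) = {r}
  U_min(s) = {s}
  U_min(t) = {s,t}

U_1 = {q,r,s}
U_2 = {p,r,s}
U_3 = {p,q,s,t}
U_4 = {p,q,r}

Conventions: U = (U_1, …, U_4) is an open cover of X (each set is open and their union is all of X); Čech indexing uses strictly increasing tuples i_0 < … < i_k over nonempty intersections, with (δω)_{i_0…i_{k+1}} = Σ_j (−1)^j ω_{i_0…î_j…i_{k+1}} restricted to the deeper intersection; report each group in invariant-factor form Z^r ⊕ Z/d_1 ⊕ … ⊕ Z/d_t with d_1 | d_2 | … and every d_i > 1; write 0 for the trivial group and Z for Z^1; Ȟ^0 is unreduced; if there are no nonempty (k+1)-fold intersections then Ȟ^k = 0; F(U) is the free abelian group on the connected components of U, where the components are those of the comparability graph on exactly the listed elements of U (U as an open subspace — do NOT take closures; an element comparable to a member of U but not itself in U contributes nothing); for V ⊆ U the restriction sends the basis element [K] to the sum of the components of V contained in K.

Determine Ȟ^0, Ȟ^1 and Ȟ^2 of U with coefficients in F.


nonempty intersections:
  U12={r,s} U13={q,s} U14={q,r} U23={p,s} U24={p,r} U34={p,q}
  U123={s} U124={r} U134={q} U234={p}
components per intersection:
  U1: {q} {r} {s}
  U2: {p} {r} {s}
  U3: {p} {q} {s,t}
  U4: {p} {q} {r}
  U12: {r} {s}
  U13: {q} {s}
  U14: {q} {r}
  U23: {p} {s}
  U24: {p} {r}
  U34: {p} {q}
  U123: {s}
  U124: {r}
  U134: {q}
  U234: {p}
C dims 12,12,4; δ0: rk 8, SNF 1^8; δ1: rk 4, SNF 1^4
Ȟ^0: (12−8)−0=4 ⇒ Z^4
Ȟ^1: (12−4)−8=0 ⇒ 0
Ȟ^2: (4−0)−4=0 ⇒ 0

Ȟ^0 = Z^4; Ȟ^1 = 0; Ȟ^2 = 0


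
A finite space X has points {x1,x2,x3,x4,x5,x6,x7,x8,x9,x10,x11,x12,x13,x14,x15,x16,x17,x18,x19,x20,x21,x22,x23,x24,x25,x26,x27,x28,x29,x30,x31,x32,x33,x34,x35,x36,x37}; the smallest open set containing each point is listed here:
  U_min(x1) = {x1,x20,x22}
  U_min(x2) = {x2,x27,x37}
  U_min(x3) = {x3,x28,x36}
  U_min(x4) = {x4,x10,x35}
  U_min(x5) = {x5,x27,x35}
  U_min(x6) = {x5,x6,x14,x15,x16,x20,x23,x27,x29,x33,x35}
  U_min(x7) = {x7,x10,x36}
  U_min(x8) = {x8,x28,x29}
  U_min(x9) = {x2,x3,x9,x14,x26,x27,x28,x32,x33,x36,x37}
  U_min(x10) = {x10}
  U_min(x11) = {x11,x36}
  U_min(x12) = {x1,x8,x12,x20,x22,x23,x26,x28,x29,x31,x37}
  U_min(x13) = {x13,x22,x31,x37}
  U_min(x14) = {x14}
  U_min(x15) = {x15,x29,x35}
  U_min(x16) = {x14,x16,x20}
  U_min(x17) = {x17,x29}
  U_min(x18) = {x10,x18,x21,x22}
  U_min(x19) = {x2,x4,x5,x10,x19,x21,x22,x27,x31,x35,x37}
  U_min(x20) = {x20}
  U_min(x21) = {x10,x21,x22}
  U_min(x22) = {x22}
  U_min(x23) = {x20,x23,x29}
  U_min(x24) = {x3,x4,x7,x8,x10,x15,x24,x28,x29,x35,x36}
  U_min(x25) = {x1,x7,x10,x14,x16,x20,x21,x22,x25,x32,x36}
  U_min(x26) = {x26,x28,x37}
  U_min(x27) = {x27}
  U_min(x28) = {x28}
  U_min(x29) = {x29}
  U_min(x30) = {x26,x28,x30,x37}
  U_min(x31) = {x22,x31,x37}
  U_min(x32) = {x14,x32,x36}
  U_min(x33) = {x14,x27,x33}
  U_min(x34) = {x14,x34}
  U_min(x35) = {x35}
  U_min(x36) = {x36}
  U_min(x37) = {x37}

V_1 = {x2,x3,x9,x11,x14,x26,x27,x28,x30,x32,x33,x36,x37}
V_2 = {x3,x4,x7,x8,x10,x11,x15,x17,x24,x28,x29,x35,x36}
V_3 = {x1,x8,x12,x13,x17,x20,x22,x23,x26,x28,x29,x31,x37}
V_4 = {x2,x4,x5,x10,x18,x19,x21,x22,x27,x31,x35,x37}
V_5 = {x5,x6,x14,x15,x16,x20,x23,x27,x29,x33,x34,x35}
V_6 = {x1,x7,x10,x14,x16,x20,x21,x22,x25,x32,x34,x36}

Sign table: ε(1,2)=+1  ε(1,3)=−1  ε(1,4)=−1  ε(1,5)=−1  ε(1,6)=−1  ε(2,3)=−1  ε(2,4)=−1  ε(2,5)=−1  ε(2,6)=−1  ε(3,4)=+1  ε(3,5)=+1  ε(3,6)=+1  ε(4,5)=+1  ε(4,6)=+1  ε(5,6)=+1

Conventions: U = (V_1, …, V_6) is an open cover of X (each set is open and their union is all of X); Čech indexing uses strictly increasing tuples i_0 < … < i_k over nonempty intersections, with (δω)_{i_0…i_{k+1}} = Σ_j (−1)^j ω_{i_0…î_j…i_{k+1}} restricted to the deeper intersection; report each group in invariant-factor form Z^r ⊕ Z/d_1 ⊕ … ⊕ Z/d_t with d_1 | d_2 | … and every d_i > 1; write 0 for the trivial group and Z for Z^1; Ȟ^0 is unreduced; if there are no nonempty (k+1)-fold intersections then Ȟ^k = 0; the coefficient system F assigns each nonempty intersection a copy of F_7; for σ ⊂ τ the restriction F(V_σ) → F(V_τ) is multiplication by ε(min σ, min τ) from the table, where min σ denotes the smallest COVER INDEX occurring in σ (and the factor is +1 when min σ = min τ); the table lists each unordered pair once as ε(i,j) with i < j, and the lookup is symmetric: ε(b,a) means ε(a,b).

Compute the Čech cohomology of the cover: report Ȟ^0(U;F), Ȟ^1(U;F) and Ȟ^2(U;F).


nonempty overlaps:
  V12={x3,x11,x28,x36} V13={x26,x28,x37} V14={x2,x27,x37} V15={x14,x27,x33} V16={x14,x32,x36} V23={x8,x17,x28,x29} V24={x4,x10,x35} V25={x15,x29,x35} V26={x7,x10,x36} V34={x22,x31,x37} V35={x20,x23,x29} V36={x1,x20,x22} V45={x5,x27,x35} V46={x10,x21,x22} V56={x14,x16,x20,x34}
  V123={x28} V126={x36} V134={x37} V145={x27} V156={x14} V235={x29} V245={x35} V246={x10} V346={x22} V356={x20}
C dims 6,15,10; δ0: rk_F7 5; δ1: rk_F7 10
degree 0: 6−5−0 = 1 → Ȟ^0 ≅ Z/7
degree 1: 15−10−5 = 0 → Ȟ^1 ≅ 0
degree 2: 10−0−10 = 0 → Ȟ^2 ≅ 0

Ȟ^0(U;F) ≅ Z/7,  Ȟ^1(U;F) ≅ 0,  Ȟ^2(U;F) ≅ 0
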